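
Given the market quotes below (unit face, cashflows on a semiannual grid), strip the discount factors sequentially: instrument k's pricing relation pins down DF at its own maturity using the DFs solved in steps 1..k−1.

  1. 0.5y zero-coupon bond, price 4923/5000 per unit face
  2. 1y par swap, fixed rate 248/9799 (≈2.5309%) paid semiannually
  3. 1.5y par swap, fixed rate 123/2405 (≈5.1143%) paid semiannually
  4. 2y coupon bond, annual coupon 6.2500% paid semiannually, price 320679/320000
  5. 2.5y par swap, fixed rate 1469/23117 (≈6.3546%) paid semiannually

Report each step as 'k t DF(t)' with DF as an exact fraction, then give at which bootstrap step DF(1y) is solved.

1 1/2 4923/5000
2 1 1219/1250
3 3/2 4631/5000
4 2 8843/10000
5 5/2 8531/10000
DF(1y) is solved at step 2

step 1 [0.5y] zero: DF = P = 4923/5000 ≈ 0.984600
step 2 [1y] swap r/2=124/9799: DF=(1 − 124/9799·(0.984600))/(1+124/9799) = 1219/1250 ≈ 0.975200
step 3 [1.5y] swap r/2=123/4810: DF=(1 − 123/4810·(0.984600+0.975200))/(1+123/4810) = 4631/5000 ≈ 0.926200
step 4 [2y] bond c/2=1/32: DF=(320679/320000 − 1/32·(0.984600+0.975200+0.926200))/(1+1/32) = 8843/10000 ≈ 0.884300
step 5 [2.5y] swap r/2=1469/46234: DF=(1 − 1469/46234·(0.984600+0.975200+0.926200+0.884300))/(1+1469/46234) = 8531/10000 ≈ 0.853100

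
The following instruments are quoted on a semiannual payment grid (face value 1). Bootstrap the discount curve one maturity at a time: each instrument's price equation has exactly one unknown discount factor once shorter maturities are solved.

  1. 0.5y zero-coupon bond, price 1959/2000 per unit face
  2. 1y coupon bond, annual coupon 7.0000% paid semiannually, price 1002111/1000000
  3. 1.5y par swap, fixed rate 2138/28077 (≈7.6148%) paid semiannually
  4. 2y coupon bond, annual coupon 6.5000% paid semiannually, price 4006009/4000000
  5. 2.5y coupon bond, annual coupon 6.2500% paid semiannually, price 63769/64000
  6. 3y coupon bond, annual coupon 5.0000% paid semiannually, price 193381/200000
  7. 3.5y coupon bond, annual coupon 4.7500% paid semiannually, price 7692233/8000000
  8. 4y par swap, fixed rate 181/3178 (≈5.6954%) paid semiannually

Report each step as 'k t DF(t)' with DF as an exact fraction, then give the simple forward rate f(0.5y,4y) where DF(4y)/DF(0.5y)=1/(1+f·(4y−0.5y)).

step 1 [0.5y] zero: DF = P = 1959/2000 ≈ 0.979500
step 2 [1y] bond c/2=7/200: DF=(1002111/1000000 − 7/200·(0.979500))/(1+7/200) = 9351/10000 ≈ 0.935100
step 3 [1.5y] swap r/2=1069/28077: DF=(1 − 1069/28077·(0.979500+0.935100))/(1+1069/28077) = 8931/10000 ≈ 0.893100
step 4 [2y] bond c/2=13/400: DF=(4006009/4000000 − 13/400·(0.979500+0.935100+0.893100))/(1+13/400) = 551/625 ≈ 0.881600
step 5 [2.5y] bond c/2=1/32: DF=(63769/64000 − 1/32·(0.979500+0.935100+0.893100+0.881600))/(1+1/32) = 534/625 ≈ 0.854400
step 6 [3y] bond c/2=1/40: DF=(193381/200000 − 1/40·(0.979500+0.935100+0.893100+0.881600+0.854400))/(1+1/40) = 333/400 ≈ 0.832500
step 7 [3.5y] bond c/2=19/800: DF=(7692233/8000000 − 19/800·(0.979500+0.935100+0.893100+0.881600+0.854400+0.832500))/(1+19/800) = 1629/2000 ≈ 0.814500
step 8 [4y] swap r/2=181/6356: DF=(1 − 181/6356·(0.979500+0.935100+0.893100+0.881600+0.854400+0.832500+0.814500))/(1+181/6356) = 8009/10000 ≈ 0.800900

1 1/2 1959/2000
2 1 9351/10000
3 3/2 8931/10000
4 2 551/625
5 5/2 534/625
6 3 333/400
7 7/2 1629/2000
8 4 8009/10000
f(0.5y,4y) = ((1959/2000)/(8009/10000) − 1)/(7/2) = 3572/56063 ≈ 6.3714%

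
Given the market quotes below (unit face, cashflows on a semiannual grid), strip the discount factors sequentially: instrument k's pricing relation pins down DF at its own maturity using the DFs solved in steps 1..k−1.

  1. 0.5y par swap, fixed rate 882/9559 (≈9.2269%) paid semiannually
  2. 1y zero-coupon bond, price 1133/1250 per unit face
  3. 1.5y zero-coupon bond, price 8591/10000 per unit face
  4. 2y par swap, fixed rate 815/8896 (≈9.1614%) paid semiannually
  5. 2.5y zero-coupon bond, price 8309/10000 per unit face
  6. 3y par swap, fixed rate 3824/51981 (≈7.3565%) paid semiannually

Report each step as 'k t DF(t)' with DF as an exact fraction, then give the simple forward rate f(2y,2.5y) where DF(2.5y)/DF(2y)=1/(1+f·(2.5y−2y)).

1 1/2 9559/10000
2 1 1133/1250
3 3/2 8591/10000
4 2 837/1000
5 5/2 8309/10000
6 3 1011/1250
f(2y,2.5y) = ((837/1000)/(8309/10000) − 1)/(1/2) = 122/8309 ≈ 1.4683%

step 1 [0.5y] swap r/2=441/9559: DF=(1 − 441/9559·(0))/(1+441/9559) = 9559/10000 ≈ 0.955900
step 2 [1y] zero: DF = P = 1133/1250 ≈ 0.906400
step 3 [1.5y] zero: DF = P = 8591/10000 ≈ 0.859100
step 4 [2y] swap r/2=815/17792: DF=(1 − 815/17792·(0.955900+0.906400+0.859100))/(1+815/17792) = 837/1000 ≈ 0.837000
step 5 [2.5y] zero: DF = P = 8309/10000 ≈ 0.830900
step 6 [3y] swap r/2=1912/51981: DF=(1 − 1912/51981·(0.955900+0.906400+0.859100+0.837000+0.830900))/(1+1912/51981) = 1011/1250 ≈ 0.808800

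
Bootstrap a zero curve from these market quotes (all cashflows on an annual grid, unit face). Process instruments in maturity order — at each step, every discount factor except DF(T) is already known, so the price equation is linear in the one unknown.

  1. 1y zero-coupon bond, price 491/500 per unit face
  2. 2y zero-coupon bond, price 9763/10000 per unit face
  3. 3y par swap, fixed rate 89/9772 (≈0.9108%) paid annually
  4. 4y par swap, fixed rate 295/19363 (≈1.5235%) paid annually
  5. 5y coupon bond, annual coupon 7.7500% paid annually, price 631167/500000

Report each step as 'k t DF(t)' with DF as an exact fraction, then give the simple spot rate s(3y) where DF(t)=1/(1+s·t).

1 1 491/500
2 2 9763/10000
3 3 9733/10000
4 4 941/1000
5 5 893/1000
s(3y) = (1/(9733/10000) − 1)/(3) = 89/9733 ≈ 0.9144%

step 1 [1y] zero: DF = P = 491/500 ≈ 0.982000
step 2 [2y] zero: DF = P = 9763/10000 ≈ 0.976300
step 3 [3y] swap r/1=89/9772: DF=(1 − 89/9772·(0.982000+0.976300))/(1+89/9772) = 9733/10000 ≈ 0.973300
step 4 [4y] swap r/1=295/19363: DF=(1 − 295/19363·(0.982000+0.976300+0.973300))/(1+295/19363) = 941/1000 ≈ 0.941000
step 5 [5y] bond c/1=31/400: DF=(631167/500000 − 31/400·(0.982000+0.976300+0.973300+0.941000))/(1+31/400) = 893/1000 ≈ 0.893000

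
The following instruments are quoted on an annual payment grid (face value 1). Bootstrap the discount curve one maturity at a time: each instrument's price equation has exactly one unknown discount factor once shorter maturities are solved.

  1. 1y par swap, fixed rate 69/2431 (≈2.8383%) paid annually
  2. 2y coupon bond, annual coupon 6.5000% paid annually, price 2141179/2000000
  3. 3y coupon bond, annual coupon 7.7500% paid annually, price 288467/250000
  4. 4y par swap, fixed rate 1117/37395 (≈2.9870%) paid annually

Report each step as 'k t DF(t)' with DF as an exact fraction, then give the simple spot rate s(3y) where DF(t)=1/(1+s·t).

1 1 2431/2500
2 2 9459/10000
3 3 9329/10000
4 4 8883/10000
s(3y) = (1/(9329/10000) − 1)/(3) = 671/27987 ≈ 2.3975%

step 1 [1y] swap r/1=69/2431: DF=(1 − 69/2431·(0))/(1+69/2431) = 2431/2500 ≈ 0.972400
step 2 [2y] bond c/1=13/200: DF=(2141179/2000000 − 13/200·(0.972400))/(1+13/200) = 9459/10000 ≈ 0.945900
step 3 [3y] bond c/1=31/400: DF=(288467/250000 − 31/400·(0.972400+0.945900))/(1+31/400) = 9329/10000 ≈ 0.932900
step 4 [4y] swap r/1=1117/37395: DF=(1 − 1117/37395·(0.972400+0.945900+0.932900))/(1+1117/37395) = 8883/10000 ≈ 0.888300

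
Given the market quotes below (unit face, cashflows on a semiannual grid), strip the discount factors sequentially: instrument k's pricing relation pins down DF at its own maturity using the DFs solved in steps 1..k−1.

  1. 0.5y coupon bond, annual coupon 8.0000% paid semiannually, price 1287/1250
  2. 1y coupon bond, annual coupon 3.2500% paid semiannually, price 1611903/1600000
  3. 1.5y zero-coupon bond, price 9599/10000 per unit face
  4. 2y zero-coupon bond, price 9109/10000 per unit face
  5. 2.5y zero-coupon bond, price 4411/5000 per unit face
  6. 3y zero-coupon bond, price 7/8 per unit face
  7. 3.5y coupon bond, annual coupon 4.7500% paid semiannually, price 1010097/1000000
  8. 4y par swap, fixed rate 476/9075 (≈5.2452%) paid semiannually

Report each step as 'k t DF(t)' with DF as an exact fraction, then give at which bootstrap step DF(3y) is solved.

1 1/2 99/100
2 1 1951/2000
3 3/2 9599/10000
4 2 9109/10000
5 5/2 4411/5000
6 3 7/8
7 7/2 8569/10000
8 4 506/625
DF(3y) is solved at step 6

step 1 [0.5y] bond c/2=1/25: DF=(1287/1250 − 1/25·(0))/(1+1/25) = 99/100 ≈ 0.990000
step 2 [1y] bond c/2=13/800: DF=(1611903/1600000 − 13/800·(0.990000))/(1+13/800) = 1951/2000 ≈ 0.975500
step 3 [1.5y] zero: DF = P = 9599/10000 ≈ 0.959900
step 4 [2y] zero: DF = P = 9109/10000 ≈ 0.910900
step 5 [2.5y] zero: DF = P = 4411/5000 ≈ 0.882200
step 6 [3y] zero: DF = P = 7/8 ≈ 0.875000
step 7 [3.5y] bond c/2=19/800: DF=(1010097/1000000 − 19/800·(0.990000+0.975500+0.959900+0.910900+0.882200+0.875000))/(1+19/800) = 8569/10000 ≈ 0.856900
step 8 [4y] swap r/2=238/9075: DF=(1 − 238/9075·(0.990000+0.975500+0.959900+0.910900+0.882200+0.875000+0.856900))/(1+238/9075) = 506/625 ≈ 0.809600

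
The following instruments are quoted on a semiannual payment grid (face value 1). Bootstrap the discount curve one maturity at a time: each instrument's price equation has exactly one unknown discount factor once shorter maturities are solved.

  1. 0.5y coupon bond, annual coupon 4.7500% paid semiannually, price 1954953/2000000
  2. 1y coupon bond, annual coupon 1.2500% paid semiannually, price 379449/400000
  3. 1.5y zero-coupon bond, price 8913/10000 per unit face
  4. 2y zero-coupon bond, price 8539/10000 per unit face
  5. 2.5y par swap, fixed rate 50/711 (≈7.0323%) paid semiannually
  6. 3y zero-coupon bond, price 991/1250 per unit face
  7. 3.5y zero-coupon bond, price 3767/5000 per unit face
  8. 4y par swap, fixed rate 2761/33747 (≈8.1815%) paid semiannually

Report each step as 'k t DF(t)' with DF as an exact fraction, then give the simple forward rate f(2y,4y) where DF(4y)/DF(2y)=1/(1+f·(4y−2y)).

1 1/2 2387/2500
2 1 1171/1250
3 3/2 8913/10000
4 2 8539/10000
5 5/2 337/400
6 3 991/1250
7 7/2 3767/5000
8 4 7239/10000
f(2y,4y) = ((8539/10000)/(7239/10000) − 1)/(2) = 650/7239 ≈ 8.9791%

step 1 [0.5y] bond c/2=19/800: DF=(1954953/2000000 − 19/800·(0))/(1+19/800) = 2387/2500 ≈ 0.954800
step 2 [1y] bond c/2=1/160: DF=(379449/400000 − 1/160·(0.954800))/(1+1/160) = 1171/1250 ≈ 0.936800
step 3 [1.5y] zero: DF = P = 8913/10000 ≈ 0.891300
step 4 [2y] zero: DF = P = 8539/10000 ≈ 0.853900
step 5 [2.5y] swap r/2=25/711: DF=(1 − 25/711·(0.954800+0.936800+0.891300+0.853900))/(1+25/711) = 337/400 ≈ 0.842500
step 6 [3y] zero: DF = P = 991/1250 ≈ 0.792800
step 7 [3.5y] zero: DF = P = 3767/5000 ≈ 0.753400
step 8 [4y] swap r/2=2761/67494: DF=(1 − 2761/67494·(0.954800+0.936800+0.891300+0.853900+0.842500+0.792800+0.753400))/(1+2761/67494) = 7239/10000 ≈ 0.723900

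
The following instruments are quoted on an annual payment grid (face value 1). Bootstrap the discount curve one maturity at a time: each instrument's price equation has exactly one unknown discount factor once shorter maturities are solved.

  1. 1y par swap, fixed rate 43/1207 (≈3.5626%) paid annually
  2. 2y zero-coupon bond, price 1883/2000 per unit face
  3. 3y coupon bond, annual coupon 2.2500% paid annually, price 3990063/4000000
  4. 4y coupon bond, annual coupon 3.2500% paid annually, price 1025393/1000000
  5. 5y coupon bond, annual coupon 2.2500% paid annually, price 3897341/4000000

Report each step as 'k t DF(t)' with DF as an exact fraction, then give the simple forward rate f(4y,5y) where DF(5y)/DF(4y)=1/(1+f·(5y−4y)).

step 1 [1y] swap r/1=43/1207: DF=(1 − 43/1207·(0))/(1+43/1207) = 1207/1250 ≈ 0.965600
step 2 [2y] zero: DF = P = 1883/2000 ≈ 0.941500
step 3 [3y] bond c/1=9/400: DF=(3990063/4000000 − 9/400·(0.965600+0.941500))/(1+9/400) = 1167/1250 ≈ 0.933600
step 4 [4y] bond c/1=13/400: DF=(1025393/1000000 − 13/400·(0.965600+0.941500+0.933600))/(1+13/400) = 9037/10000 ≈ 0.903700
step 5 [5y] bond c/1=9/400: DF=(3897341/4000000 − 9/400·(0.965600+0.941500+0.933600+0.903700))/(1+9/400) = 1741/2000 ≈ 0.870500

1 1 1207/1250
2 2 1883/2000
3 3 1167/1250
4 4 9037/10000
5 5 1741/2000
f(4y,5y) = ((9037/10000)/(1741/2000) − 1)/(1) = 332/8705 ≈ 3.8139%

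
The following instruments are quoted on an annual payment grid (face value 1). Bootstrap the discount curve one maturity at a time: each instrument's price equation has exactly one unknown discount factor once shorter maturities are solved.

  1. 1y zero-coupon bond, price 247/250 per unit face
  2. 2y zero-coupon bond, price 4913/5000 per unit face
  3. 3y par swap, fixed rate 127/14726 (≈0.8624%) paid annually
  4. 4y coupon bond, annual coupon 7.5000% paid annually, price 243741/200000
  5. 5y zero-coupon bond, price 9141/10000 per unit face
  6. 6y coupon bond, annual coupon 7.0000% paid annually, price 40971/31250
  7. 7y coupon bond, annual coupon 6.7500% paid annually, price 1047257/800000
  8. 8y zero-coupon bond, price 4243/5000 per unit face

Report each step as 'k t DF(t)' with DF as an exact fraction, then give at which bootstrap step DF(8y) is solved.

1 1 247/250
2 2 4913/5000
3 3 4873/5000
4 4 4641/5000
5 5 9141/10000
6 6 9121/10000
7 7 8659/10000
8 8 4243/5000
DF(8y) is solved at step 8

step 1 [1y] zero: DF = P = 247/250 ≈ 0.988000
step 2 [2y] zero: DF = P = 4913/5000 ≈ 0.982600
step 3 [3y] swap r/1=127/14726: DF=(1 − 127/14726·(0.988000+0.982600))/(1+127/14726) = 4873/5000 ≈ 0.974600
step 4 [4y] bond c/1=3/40: DF=(243741/200000 − 3/40·(0.988000+0.982600+0.974600))/(1+3/40) = 4641/5000 ≈ 0.928200
step 5 [5y] zero: DF = P = 9141/10000 ≈ 0.914100
step 6 [6y] bond c/1=7/100: DF=(40971/31250 − 7/100·(0.988000+0.982600+0.974600+0.928200+0.914100))/(1+7/100) = 9121/10000 ≈ 0.912100
step 7 [7y] bond c/1=27/400: DF=(1047257/800000 − 27/400·(0.988000+0.982600+0.974600+0.928200+0.914100+0.912100))/(1+27/400) = 8659/10000 ≈ 0.865900
step 8 [8y] zero: DF = P = 4243/5000 ≈ 0.848600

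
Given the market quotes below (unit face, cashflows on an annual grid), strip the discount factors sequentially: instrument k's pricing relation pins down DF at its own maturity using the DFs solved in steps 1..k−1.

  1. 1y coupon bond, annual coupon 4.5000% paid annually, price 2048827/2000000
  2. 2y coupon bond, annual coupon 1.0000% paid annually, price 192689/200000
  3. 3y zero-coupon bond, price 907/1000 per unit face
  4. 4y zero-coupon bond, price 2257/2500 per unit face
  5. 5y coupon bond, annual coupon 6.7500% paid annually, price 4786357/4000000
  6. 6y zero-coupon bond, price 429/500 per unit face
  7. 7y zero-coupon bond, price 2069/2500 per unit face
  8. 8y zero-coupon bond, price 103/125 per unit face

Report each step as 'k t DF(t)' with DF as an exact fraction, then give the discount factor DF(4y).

step 1 [1y] bond c/1=9/200: DF=(2048827/2000000 − 9/200·(0))/(1+9/200) = 9803/10000 ≈ 0.980300
step 2 [2y] bond c/1=1/100: DF=(192689/200000 − 1/100·(0.980300))/(1+1/100) = 4721/5000 ≈ 0.944200
step 3 [3y] zero: DF = P = 907/1000 ≈ 0.907000
step 4 [4y] zero: DF = P = 2257/2500 ≈ 0.902800
step 5 [5y] bond c/1=27/400: DF=(4786357/4000000 − 27/400·(0.980300+0.944200+0.907000+0.902800))/(1+27/400) = 553/625 ≈ 0.884800
step 6 [6y] zero: DF = P = 429/500 ≈ 0.858000
step 7 [7y] zero: DF = P = 2069/2500 ≈ 0.827600
step 8 [8y] zero: DF = P = 103/125 ≈ 0.824000

1 1 9803/10000
2 2 4721/5000
3 3 907/1000
4 4 2257/2500
5 5 553/625
6 6 429/500
7 7 2069/2500
8 8 103/125
DF(4y) = 2257/2500 ≈ 0.902800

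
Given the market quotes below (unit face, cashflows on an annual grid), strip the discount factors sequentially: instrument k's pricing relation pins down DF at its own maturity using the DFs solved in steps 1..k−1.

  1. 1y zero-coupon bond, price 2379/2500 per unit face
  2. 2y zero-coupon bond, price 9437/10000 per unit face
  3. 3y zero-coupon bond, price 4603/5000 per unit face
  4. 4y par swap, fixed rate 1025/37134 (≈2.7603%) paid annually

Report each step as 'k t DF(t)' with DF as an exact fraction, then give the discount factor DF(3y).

step 1 [1y] zero: DF = P = 2379/2500 ≈ 0.951600
step 2 [2y] zero: DF = P = 9437/10000 ≈ 0.943700
step 3 [3y] zero: DF = P = 4603/5000 ≈ 0.920600
step 4 [4y] swap r/1=1025/37134: DF=(1 − 1025/37134·(0.951600+0.943700+0.920600))/(1+1025/37134) = 359/400 ≈ 0.897500

1 1 2379/2500
2 2 9437/10000
3 3 4603/5000
4 4 359/400
DF(3y) = 4603/5000 ≈ 0.920600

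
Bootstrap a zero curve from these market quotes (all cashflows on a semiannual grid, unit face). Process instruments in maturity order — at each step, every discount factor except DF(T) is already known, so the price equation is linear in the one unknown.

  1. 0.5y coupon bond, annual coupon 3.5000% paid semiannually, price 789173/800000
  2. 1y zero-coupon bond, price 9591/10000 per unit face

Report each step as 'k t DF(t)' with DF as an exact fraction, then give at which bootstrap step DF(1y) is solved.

1 1/2 1939/2000
2 1 9591/10000
DF(1y) is solved at step 2

step 1 [0.5y] bond c/2=7/400: DF=(789173/800000 − 7/400·(0))/(1+7/400) = 1939/2000 ≈ 0.969500
step 2 [1y] zero: DF = P = 9591/10000 ≈ 0.959100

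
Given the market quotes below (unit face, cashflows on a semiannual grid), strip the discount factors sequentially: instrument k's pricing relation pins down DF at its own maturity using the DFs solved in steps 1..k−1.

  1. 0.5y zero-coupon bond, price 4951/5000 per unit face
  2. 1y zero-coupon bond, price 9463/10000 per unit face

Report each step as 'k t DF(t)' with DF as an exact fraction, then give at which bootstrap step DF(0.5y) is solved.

1 1/2 4951/5000
2 1 9463/10000
DF(0.5y) is solved at step 1

step 1 [0.5y] zero: DF = P = 4951/5000 ≈ 0.990200
step 2 [1y] zero: DF = P = 9463/10000 ≈ 0.946300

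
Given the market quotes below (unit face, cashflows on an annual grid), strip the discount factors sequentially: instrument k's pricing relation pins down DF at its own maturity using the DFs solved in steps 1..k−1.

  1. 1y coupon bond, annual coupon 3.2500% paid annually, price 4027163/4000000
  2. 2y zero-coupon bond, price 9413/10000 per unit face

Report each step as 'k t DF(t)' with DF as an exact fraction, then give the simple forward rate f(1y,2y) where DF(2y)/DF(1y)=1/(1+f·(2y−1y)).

1 1 9751/10000
2 2 9413/10000
f(1y,2y) = ((9751/10000)/(9413/10000) − 1)/(1) = 338/9413 ≈ 3.5908%

step 1 [1y] bond c/1=13/400: DF=(4027163/4000000 − 13/400·(0))/(1+13/400) = 9751/10000 ≈ 0.975100
step 2 [2y] zero: DF = P = 9413/10000 ≈ 0.941300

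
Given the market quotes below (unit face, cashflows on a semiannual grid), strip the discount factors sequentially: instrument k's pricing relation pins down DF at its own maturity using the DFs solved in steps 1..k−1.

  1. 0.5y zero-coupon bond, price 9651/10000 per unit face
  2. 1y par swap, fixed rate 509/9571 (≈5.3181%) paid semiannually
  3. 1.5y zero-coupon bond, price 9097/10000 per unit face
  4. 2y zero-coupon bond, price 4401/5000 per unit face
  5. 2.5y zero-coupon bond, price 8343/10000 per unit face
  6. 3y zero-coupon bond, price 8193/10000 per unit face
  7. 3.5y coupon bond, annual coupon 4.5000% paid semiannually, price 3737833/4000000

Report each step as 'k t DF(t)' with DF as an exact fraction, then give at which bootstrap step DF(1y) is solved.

1 1/2 9651/10000
2 1 9491/10000
3 3/2 9097/10000
4 2 4401/5000
5 5/2 8343/10000
6 3 8193/10000
7 7/2 199/250
DF(1y) is solved at step 2

step 1 [0.5y] zero: DF = P = 9651/10000 ≈ 0.965100
step 2 [1y] swap r/2=509/19142: DF=(1 − 509/19142·(0.965100))/(1+509/19142) = 9491/10000 ≈ 0.949100
step 3 [1.5y] zero: DF = P = 9097/10000 ≈ 0.909700
step 4 [2y] zero: DF = P = 4401/5000 ≈ 0.880200
step 5 [2.5y] zero: DF = P = 8343/10000 ≈ 0.834300
step 6 [3y] zero: DF = P = 8193/10000 ≈ 0.819300
step 7 [3.5y] bond c/2=9/400: DF=(3737833/4000000 − 9/400·(0.965100+0.949100+0.909700+0.880200+0.834300+0.819300))/(1+9/400) = 199/250 ≈ 0.796000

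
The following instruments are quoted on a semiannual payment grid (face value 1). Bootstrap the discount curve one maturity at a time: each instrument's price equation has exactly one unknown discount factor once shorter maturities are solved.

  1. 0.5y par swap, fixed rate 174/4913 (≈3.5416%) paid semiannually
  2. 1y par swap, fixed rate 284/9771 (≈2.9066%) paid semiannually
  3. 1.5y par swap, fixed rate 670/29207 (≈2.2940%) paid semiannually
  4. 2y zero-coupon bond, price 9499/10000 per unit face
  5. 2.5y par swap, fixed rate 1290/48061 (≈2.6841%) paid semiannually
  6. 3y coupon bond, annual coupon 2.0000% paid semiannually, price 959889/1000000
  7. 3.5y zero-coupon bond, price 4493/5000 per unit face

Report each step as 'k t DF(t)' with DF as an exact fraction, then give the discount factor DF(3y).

1 1/2 4913/5000
2 1 2429/2500
3 3/2 1933/2000
4 2 9499/10000
5 5/2 1871/2000
6 3 2257/2500
7 7/2 4493/5000
DF(3y) = 2257/2500 ≈ 0.902800

step 1 [0.5y] swap r/2=87/4913: DF=(1 − 87/4913·(0))/(1+87/4913) = 4913/5000 ≈ 0.982600
step 2 [1y] swap r/2=142/9771: DF=(1 − 142/9771·(0.982600))/(1+142/9771) = 2429/2500 ≈ 0.971600
step 3 [1.5y] swap r/2=335/29207: DF=(1 − 335/29207·(0.982600+0.971600))/(1+335/29207) = 1933/2000 ≈ 0.966500
step 4 [2y] zero: DF = P = 9499/10000 ≈ 0.949900
step 5 [2.5y] swap r/2=645/48061: DF=(1 − 645/48061·(0.982600+0.971600+0.966500+0.949900))/(1+645/48061) = 1871/2000 ≈ 0.935500
step 6 [3y] bond c/2=1/100: DF=(959889/1000000 − 1/100·(0.982600+0.971600+0.966500+0.949900+0.935500))/(1+1/100) = 2257/2500 ≈ 0.902800
step 7 [3.5y] zero: DF = P = 4493/5000 ≈ 0.898600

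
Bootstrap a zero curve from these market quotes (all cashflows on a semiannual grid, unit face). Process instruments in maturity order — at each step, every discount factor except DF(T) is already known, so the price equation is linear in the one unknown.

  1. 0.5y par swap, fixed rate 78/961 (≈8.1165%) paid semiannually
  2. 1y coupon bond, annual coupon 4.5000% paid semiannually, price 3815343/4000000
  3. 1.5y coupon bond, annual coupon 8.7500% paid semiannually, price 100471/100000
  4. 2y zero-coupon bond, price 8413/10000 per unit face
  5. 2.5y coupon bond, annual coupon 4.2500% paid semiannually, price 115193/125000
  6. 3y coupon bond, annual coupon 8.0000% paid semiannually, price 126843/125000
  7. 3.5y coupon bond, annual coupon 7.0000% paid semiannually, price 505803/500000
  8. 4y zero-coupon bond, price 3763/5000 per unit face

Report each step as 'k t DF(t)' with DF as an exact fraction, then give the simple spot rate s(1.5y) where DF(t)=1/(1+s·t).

step 1 [0.5y] swap r/2=39/961: DF=(1 − 39/961·(0))/(1+39/961) = 961/1000 ≈ 0.961000
step 2 [1y] bond c/2=9/400: DF=(3815343/4000000 − 9/400·(0.961000))/(1+9/400) = 9117/10000 ≈ 0.911700
step 3 [1.5y] bond c/2=7/160: DF=(100471/100000 − 7/160·(0.961000+0.911700))/(1+7/160) = 8841/10000 ≈ 0.884100
step 4 [2y] zero: DF = P = 8413/10000 ≈ 0.841300
step 5 [2.5y] bond c/2=17/800: DF=(115193/125000 − 17/800·(0.961000+0.911700+0.884100+0.841300))/(1+17/800) = 331/400 ≈ 0.827500
step 6 [3y] bond c/2=1/25: DF=(126843/125000 − 1/25·(0.961000+0.911700+0.884100+0.841300+0.827500))/(1+1/25) = 1611/2000 ≈ 0.805500
step 7 [3.5y] bond c/2=7/200: DF=(505803/500000 − 7/200·(0.961000+0.911700+0.884100+0.841300+0.827500+0.805500))/(1+7/200) = 1601/2000 ≈ 0.800500
step 8 [4y] zero: DF = P = 3763/5000 ≈ 0.752600

1 1/2 961/1000
2 1 9117/10000
3 3/2 8841/10000
4 2 8413/10000
5 5/2 331/400
6 3 1611/2000
7 7/2 1601/2000
8 4 3763/5000
s(1.5y) = (1/(8841/10000) − 1)/(3/2) = 2318/26523 ≈ 8.7396%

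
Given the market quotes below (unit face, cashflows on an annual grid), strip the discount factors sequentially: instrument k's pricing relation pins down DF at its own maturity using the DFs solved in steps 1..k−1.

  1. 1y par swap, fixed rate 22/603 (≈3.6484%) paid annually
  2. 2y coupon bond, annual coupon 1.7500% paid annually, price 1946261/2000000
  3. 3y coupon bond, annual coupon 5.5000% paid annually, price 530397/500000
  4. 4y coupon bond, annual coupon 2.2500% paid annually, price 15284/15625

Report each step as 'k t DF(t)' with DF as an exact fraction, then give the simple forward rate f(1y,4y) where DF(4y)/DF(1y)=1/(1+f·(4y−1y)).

step 1 [1y] swap r/1=22/603: DF=(1 − 22/603·(0))/(1+22/603) = 603/625 ≈ 0.964800
step 2 [2y] bond c/1=7/400: DF=(1946261/2000000 − 7/400·(0.964800))/(1+7/400) = 4699/5000 ≈ 0.939800
step 3 [3y] bond c/1=11/200: DF=(530397/500000 − 11/200·(0.964800+0.939800))/(1+11/200) = 4531/5000 ≈ 0.906200
step 4 [4y] bond c/1=9/400: DF=(15284/15625 − 9/400·(0.964800+0.939800+0.906200))/(1+9/400) = 2237/2500 ≈ 0.894800

1 1 603/625
2 2 4699/5000
3 3 4531/5000
4 4 2237/2500
f(1y,4y) = ((603/625)/(2237/2500) − 1)/(3) = 175/6711 ≈ 2.6077%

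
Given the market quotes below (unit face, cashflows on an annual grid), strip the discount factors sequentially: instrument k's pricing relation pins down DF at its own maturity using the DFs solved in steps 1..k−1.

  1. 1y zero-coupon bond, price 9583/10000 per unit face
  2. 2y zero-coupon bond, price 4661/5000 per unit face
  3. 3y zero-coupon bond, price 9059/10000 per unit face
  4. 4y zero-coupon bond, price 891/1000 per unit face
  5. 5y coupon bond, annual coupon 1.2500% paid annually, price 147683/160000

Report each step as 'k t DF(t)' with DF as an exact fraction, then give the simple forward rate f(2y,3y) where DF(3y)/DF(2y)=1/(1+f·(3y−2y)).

step 1 [1y] zero: DF = P = 9583/10000 ≈ 0.958300
step 2 [2y] zero: DF = P = 4661/5000 ≈ 0.932200
step 3 [3y] zero: DF = P = 9059/10000 ≈ 0.905900
step 4 [4y] zero: DF = P = 891/1000 ≈ 0.891000
step 5 [5y] bond c/1=1/80: DF=(147683/160000 − 1/80·(0.958300+0.932200+0.905900+0.891000))/(1+1/80) = 8661/10000 ≈ 0.866100

1 1 9583/10000
2 2 4661/5000
3 3 9059/10000
4 4 891/1000
5 5 8661/10000
f(2y,3y) = ((4661/5000)/(9059/10000) − 1)/(1) = 263/9059 ≈ 2.9032%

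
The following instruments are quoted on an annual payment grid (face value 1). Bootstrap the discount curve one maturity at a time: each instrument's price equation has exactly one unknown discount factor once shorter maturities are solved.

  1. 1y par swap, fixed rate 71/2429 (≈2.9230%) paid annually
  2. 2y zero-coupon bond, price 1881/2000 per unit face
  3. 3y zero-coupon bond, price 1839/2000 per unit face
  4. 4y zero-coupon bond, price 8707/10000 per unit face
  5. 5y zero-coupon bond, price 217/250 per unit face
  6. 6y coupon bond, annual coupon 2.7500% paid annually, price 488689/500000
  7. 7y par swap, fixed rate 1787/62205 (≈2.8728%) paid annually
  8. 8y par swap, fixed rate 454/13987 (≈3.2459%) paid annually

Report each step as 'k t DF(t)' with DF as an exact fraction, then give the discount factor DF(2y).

1 1 2429/2500
2 2 1881/2000
3 3 1839/2000
4 4 8707/10000
5 5 217/250
6 6 8289/10000
7 7 8213/10000
8 8 773/1000
DF(2y) = 1881/2000 ≈ 0.940500

step 1 [1y] swap r/1=71/2429: DF=(1 − 71/2429·(0))/(1+71/2429) = 2429/2500 ≈ 0.971600
step 2 [2y] zero: DF = P = 1881/2000 ≈ 0.940500
step 3 [3y] zero: DF = P = 1839/2000 ≈ 0.919500
step 4 [4y] zero: DF = P = 8707/10000 ≈ 0.870700
step 5 [5y] zero: DF = P = 217/250 ≈ 0.868000
step 6 [6y] bond c/1=11/400: DF=(488689/500000 − 11/400·(0.971600+0.940500+0.919500+0.870700+0.868000))/(1+11/400) = 8289/10000 ≈ 0.828900
step 7 [7y] swap r/1=1787/62205: DF=(1 − 1787/62205·(0.971600+0.940500+0.919500+0.870700+0.868000+0.828900))/(1+1787/62205) = 8213/10000 ≈ 0.821300
step 8 [8y] swap r/1=454/13987: DF=(1 − 454/13987·(0.971600+0.940500+0.919500+0.870700+0.868000+0.828900+0.821300))/(1+454/13987) = 773/1000 ≈ 0.773000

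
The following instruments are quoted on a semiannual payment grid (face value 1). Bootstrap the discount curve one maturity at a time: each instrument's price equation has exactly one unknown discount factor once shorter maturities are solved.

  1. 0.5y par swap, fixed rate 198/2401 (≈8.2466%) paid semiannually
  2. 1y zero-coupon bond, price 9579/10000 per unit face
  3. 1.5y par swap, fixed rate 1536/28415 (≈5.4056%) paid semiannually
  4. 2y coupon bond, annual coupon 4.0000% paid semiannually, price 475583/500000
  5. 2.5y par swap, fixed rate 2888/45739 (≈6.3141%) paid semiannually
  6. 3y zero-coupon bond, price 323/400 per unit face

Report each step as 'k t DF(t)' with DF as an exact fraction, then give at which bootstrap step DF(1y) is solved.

step 1 [0.5y] swap r/2=99/2401: DF=(1 − 99/2401·(0))/(1+99/2401) = 2401/2500 ≈ 0.960400
step 2 [1y] zero: DF = P = 9579/10000 ≈ 0.957900
step 3 [1.5y] swap r/2=768/28415: DF=(1 − 768/28415·(0.960400+0.957900))/(1+768/28415) = 577/625 ≈ 0.923200
step 4 [2y] bond c/2=1/50: DF=(475583/500000 − 1/50·(0.960400+0.957900+0.923200))/(1+1/50) = 548/625 ≈ 0.876800
step 5 [2.5y] swap r/2=1444/45739: DF=(1 − 1444/45739·(0.960400+0.957900+0.923200+0.876800))/(1+1444/45739) = 2139/2500 ≈ 0.855600
step 6 [3y] zero: DF = P = 323/400 ≈ 0.807500

1 1/2 2401/2500
2 1 9579/10000
3 3/2 577/625
4 2 548/625
5 5/2 2139/2500
6 3 323/400
DF(1y) is solved at step 2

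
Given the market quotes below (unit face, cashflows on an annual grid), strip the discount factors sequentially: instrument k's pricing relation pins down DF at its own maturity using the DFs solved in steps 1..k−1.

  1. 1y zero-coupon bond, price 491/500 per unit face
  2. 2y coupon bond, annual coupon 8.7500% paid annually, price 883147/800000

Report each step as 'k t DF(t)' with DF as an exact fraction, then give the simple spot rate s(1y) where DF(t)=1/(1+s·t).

step 1 [1y] zero: DF = P = 491/500 ≈ 0.982000
step 2 [2y] bond c/1=7/80: DF=(883147/800000 − 7/80·(0.982000))/(1+7/80) = 9361/10000 ≈ 0.936100

1 1 491/500
2 2 9361/10000
s(1y) = (1/(491/500) − 1)/(1) = 9/491 ≈ 1.8330%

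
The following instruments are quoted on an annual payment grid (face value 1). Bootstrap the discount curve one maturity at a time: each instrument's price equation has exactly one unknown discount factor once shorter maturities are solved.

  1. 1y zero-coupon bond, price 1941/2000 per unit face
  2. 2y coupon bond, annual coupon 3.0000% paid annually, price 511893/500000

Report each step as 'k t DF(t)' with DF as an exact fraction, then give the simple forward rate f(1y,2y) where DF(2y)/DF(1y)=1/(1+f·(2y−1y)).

1 1 1941/2000
2 2 9657/10000
f(1y,2y) = ((1941/2000)/(9657/10000) − 1)/(1) = 16/3219 ≈ 0.4970%

step 1 [1y] zero: DF = P = 1941/2000 ≈ 0.970500
step 2 [2y] bond c/1=3/100: DF=(511893/500000 − 3/100·(0.970500))/(1+3/100) = 9657/10000 ≈ 0.965700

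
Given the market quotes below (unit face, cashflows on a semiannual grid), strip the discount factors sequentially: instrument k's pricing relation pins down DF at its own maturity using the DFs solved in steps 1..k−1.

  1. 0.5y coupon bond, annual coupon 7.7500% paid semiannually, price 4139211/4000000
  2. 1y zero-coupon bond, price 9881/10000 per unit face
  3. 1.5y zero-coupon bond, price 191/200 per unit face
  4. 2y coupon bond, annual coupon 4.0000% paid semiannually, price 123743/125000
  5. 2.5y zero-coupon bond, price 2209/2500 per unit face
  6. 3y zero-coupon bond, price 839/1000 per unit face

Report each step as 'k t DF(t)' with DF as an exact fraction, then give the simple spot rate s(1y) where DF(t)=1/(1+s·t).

1 1/2 4981/5000
2 1 9881/10000
3 3/2 191/200
4 2 9129/10000
5 5/2 2209/2500
6 3 839/1000
s(1y) = (1/(9881/10000) − 1)/(1) = 119/9881 ≈ 1.2043%

step 1 [0.5y] bond c/2=31/800: DF=(4139211/4000000 − 31/800·(0))/(1+31/800) = 4981/5000 ≈ 0.996200
step 2 [1y] zero: DF = P = 9881/10000 ≈ 0.988100
step 3 [1.5y] zero: DF = P = 191/200 ≈ 0.955000
step 4 [2y] bond c/2=1/50: DF=(123743/125000 − 1/50·(0.996200+0.988100+0.955000))/(1+1/50) = 9129/10000 ≈ 0.912900
step 5 [2.5y] zero: DF = P = 2209/2500 ≈ 0.883600
step 6 [3y] zero: DF = P = 839/1000 ≈ 0.839000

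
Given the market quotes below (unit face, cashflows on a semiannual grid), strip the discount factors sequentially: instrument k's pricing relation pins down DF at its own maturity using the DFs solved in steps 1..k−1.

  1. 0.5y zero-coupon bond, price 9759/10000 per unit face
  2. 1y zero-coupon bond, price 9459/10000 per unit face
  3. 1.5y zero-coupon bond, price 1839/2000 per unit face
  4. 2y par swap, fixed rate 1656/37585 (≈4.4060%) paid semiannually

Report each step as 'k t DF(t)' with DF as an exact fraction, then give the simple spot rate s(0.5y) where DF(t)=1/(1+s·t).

step 1 [0.5y] zero: DF = P = 9759/10000 ≈ 0.975900
step 2 [1y] zero: DF = P = 9459/10000 ≈ 0.945900
step 3 [1.5y] zero: DF = P = 1839/2000 ≈ 0.919500
step 4 [2y] swap r/2=828/37585: DF=(1 − 828/37585·(0.975900+0.945900+0.919500))/(1+828/37585) = 2293/2500 ≈ 0.917200

1 1/2 9759/10000
2 1 9459/10000
3 3/2 1839/2000
4 2 2293/2500
s(0.5y) = (1/(9759/10000) − 1)/(1/2) = 482/9759 ≈ 4.9390%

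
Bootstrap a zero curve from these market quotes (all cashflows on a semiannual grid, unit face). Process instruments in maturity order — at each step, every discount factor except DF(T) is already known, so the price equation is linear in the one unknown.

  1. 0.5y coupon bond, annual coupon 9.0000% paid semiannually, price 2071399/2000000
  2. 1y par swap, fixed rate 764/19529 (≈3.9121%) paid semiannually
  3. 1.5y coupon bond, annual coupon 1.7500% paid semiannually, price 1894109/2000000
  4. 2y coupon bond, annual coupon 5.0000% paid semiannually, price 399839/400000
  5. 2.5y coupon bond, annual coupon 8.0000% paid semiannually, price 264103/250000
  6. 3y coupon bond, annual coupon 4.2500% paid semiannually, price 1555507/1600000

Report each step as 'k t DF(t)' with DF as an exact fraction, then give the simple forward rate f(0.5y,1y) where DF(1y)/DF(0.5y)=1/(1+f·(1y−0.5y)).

1 1/2 9911/10000
2 1 4809/5000
3 3/2 9219/10000
4 2 9051/10000
5 5/2 544/625
6 3 1069/1250
f(0.5y,1y) = ((9911/10000)/(4809/5000) − 1)/(1/2) = 293/4809 ≈ 6.0927%

step 1 [0.5y] bond c/2=9/200: DF=(2071399/2000000 − 9/200·(0))/(1+9/200) = 9911/10000 ≈ 0.991100
step 2 [1y] swap r/2=382/19529: DF=(1 − 382/19529·(0.991100))/(1+382/19529) = 4809/5000 ≈ 0.961800
step 3 [1.5y] bond c/2=7/800: DF=(1894109/2000000 − 7/800·(0.991100+0.961800))/(1+7/800) = 9219/10000 ≈ 0.921900
step 4 [2y] bond c/2=1/40: DF=(399839/400000 − 1/40·(0.991100+0.961800+0.921900))/(1+1/40) = 9051/10000 ≈ 0.905100
step 5 [2.5y] bond c/2=1/25: DF=(264103/250000 − 1/25·(0.991100+0.961800+0.921900+0.905100))/(1+1/25) = 544/625 ≈ 0.870400
step 6 [3y] bond c/2=17/800: DF=(1555507/1600000 − 17/800·(0.991100+0.961800+0.921900+0.905100+0.870400))/(1+17/800) = 1069/1250 ≈ 0.855200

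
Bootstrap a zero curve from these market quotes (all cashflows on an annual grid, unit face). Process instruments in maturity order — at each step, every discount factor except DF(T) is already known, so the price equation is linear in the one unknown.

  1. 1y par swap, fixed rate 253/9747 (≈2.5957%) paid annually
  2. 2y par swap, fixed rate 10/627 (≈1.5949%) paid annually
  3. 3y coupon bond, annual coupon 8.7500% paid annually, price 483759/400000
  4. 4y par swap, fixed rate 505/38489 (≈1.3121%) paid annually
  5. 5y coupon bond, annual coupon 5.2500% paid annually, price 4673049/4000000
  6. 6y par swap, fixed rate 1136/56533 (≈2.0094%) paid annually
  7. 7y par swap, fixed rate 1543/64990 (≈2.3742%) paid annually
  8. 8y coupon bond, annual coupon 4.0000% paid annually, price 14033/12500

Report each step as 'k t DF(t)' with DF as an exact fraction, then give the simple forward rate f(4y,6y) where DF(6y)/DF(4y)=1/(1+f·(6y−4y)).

step 1 [1y] swap r/1=253/9747: DF=(1 − 253/9747·(0))/(1+253/9747) = 9747/10000 ≈ 0.974700
step 2 [2y] swap r/1=10/627: DF=(1 − 10/627·(0.974700))/(1+10/627) = 969/1000 ≈ 0.969000
step 3 [3y] bond c/1=7/80: DF=(483759/400000 − 7/80·(0.974700+0.969000))/(1+7/80) = 9557/10000 ≈ 0.955700
step 4 [4y] swap r/1=505/38489: DF=(1 − 505/38489·(0.974700+0.969000+0.955700))/(1+505/38489) = 1899/2000 ≈ 0.949500
step 5 [5y] bond c/1=21/400: DF=(4673049/4000000 − 21/400·(0.974700+0.969000+0.955700+0.949500))/(1+21/400) = 459/500 ≈ 0.918000
step 6 [6y] swap r/1=1136/56533: DF=(1 − 1136/56533·(0.974700+0.969000+0.955700+0.949500+0.918000))/(1+1136/56533) = 554/625 ≈ 0.886400
step 7 [7y] swap r/1=1543/64990: DF=(1 − 1543/64990·(0.974700+0.969000+0.955700+0.949500+0.918000+0.886400))/(1+1543/64990) = 8457/10000 ≈ 0.845700
step 8 [8y] bond c/1=1/25: DF=(14033/12500 − 1/25·(0.974700+0.969000+0.955700+0.949500+0.918000+0.886400+0.845700))/(1+1/25) = 1659/2000 ≈ 0.829500

1 1 9747/10000
2 2 969/1000
3 3 9557/10000
4 4 1899/2000
5 5 459/500
6 6 554/625
7 7 8457/10000
8 8 1659/2000
f(4y,6y) = ((1899/2000)/(554/625) − 1)/(2) = 631/17728 ≈ 3.5593%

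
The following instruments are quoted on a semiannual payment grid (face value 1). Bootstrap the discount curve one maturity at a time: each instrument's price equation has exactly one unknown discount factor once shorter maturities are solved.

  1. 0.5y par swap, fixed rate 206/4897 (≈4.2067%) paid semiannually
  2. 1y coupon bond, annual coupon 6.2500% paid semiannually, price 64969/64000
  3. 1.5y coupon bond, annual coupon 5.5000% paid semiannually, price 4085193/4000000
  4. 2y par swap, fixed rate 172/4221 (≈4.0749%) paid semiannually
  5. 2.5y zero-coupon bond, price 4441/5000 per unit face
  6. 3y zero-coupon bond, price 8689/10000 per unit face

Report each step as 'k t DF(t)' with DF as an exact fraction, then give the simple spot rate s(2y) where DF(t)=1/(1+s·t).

step 1 [0.5y] swap r/2=103/4897: DF=(1 − 103/4897·(0))/(1+103/4897) = 4897/5000 ≈ 0.979400
step 2 [1y] bond c/2=1/32: DF=(64969/64000 − 1/32·(0.979400))/(1+1/32) = 9547/10000 ≈ 0.954700
step 3 [1.5y] bond c/2=11/400: DF=(4085193/4000000 − 11/400·(0.979400+0.954700))/(1+11/400) = 4711/5000 ≈ 0.942200
step 4 [2y] swap r/2=86/4221: DF=(1 − 86/4221·(0.979400+0.954700+0.942200))/(1+86/4221) = 4613/5000 ≈ 0.922600
step 5 [2.5y] zero: DF = P = 4441/5000 ≈ 0.888200
step 6 [3y] zero: DF = P = 8689/10000 ≈ 0.868900

1 1/2 4897/5000
2 1 9547/10000
3 3/2 4711/5000
4 2 4613/5000
5 5/2 4441/5000
6 3 8689/10000
s(2y) = (1/(4613/5000) − 1)/(2) = 387/9226 ≈ 4.1947%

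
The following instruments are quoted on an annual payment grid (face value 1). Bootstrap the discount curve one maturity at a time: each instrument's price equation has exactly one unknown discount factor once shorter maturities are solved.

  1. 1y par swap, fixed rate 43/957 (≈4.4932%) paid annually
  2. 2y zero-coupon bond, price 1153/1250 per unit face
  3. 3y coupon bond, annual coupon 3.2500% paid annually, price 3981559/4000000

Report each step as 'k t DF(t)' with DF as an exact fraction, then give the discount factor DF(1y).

1 1 957/1000
2 2 1153/1250
3 3 9049/10000
DF(1y) = 957/1000 ≈ 0.957000

step 1 [1y] swap r/1=43/957: DF=(1 − 43/957·(0))/(1+43/957) = 957/1000 ≈ 0.957000
step 2 [2y] zero: DF = P = 1153/1250 ≈ 0.922400
step 3 [3y] bond c/1=13/400: DF=(3981559/4000000 − 13/400·(0.957000+0.922400))/(1+13/400) = 9049/10000 ≈ 0.904900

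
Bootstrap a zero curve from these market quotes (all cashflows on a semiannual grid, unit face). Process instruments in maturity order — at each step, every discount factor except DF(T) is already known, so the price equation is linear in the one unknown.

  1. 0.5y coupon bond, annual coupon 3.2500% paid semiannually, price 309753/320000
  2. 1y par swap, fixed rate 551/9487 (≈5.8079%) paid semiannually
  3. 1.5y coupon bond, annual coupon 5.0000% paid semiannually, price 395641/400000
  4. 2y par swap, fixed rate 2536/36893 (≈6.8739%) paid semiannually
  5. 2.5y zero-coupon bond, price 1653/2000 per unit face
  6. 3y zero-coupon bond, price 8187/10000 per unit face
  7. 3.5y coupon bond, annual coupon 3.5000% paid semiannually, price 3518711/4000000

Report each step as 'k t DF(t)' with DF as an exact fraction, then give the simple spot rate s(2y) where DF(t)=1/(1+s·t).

step 1 [0.5y] bond c/2=13/800: DF=(309753/320000 − 13/800·(0))/(1+13/800) = 381/400 ≈ 0.952500
step 2 [1y] swap r/2=551/18974: DF=(1 − 551/18974·(0.952500))/(1+551/18974) = 9449/10000 ≈ 0.944900
step 3 [1.5y] bond c/2=1/40: DF=(395641/400000 − 1/40·(0.952500+0.944900))/(1+1/40) = 9187/10000 ≈ 0.918700
step 4 [2y] swap r/2=1268/36893: DF=(1 − 1268/36893·(0.952500+0.944900+0.918700))/(1+1268/36893) = 2183/2500 ≈ 0.873200
step 5 [2.5y] zero: DF = P = 1653/2000 ≈ 0.826500
step 6 [3y] zero: DF = P = 8187/10000 ≈ 0.818700
step 7 [3.5y] bond c/2=7/400: DF=(3518711/4000000 − 7/400·(0.952500+0.944900+0.918700+0.873200+0.826500+0.818700))/(1+7/400) = 483/625 ≈ 0.772800

1 1/2 381/400
2 1 9449/10000
3 3/2 9187/10000
4 2 2183/2500
5 5/2 1653/2000
6 3 8187/10000
7 7/2 483/625
s(2y) = (1/(2183/2500) − 1)/(2) = 317/4366 ≈ 7.2607%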